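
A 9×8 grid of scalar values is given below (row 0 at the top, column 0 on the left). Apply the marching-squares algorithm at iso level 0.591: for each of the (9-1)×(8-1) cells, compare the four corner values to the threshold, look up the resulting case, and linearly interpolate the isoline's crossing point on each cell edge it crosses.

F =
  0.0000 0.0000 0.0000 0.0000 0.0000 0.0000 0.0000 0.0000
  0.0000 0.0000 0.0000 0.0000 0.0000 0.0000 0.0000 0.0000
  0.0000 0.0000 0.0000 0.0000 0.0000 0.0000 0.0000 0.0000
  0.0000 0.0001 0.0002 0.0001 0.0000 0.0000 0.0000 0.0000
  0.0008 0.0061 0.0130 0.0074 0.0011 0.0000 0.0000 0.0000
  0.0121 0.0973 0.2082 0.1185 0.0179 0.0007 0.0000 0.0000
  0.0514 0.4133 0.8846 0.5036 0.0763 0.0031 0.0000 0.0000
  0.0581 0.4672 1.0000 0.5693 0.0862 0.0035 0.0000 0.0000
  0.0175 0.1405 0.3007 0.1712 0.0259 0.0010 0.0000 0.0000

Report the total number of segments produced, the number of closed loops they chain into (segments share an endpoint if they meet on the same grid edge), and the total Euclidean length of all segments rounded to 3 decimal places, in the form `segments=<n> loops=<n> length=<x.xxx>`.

segments=6 loops=1 length=5.750

cell (5,1): code 0100 → (5.566,2.000)–(6.000,1.377)
cell (5,2): code 1000 → (6.000,2.771)–(5.566,2.000)
cell (6,1): code 0110 → (6.000,1.377)–(7.000,1.232)
cell (6,2): code 1001 → (7.000,2.950)–(6.000,2.771)
cell (7,1): code 0010 → (7.000,1.232)–(7.585,2.000)
cell (7,2): code 0001 → (7.585,2.000)–(7.000,2.950)
total: 6 segments, chained into 1 closed loop(s), length Σ = 5.750363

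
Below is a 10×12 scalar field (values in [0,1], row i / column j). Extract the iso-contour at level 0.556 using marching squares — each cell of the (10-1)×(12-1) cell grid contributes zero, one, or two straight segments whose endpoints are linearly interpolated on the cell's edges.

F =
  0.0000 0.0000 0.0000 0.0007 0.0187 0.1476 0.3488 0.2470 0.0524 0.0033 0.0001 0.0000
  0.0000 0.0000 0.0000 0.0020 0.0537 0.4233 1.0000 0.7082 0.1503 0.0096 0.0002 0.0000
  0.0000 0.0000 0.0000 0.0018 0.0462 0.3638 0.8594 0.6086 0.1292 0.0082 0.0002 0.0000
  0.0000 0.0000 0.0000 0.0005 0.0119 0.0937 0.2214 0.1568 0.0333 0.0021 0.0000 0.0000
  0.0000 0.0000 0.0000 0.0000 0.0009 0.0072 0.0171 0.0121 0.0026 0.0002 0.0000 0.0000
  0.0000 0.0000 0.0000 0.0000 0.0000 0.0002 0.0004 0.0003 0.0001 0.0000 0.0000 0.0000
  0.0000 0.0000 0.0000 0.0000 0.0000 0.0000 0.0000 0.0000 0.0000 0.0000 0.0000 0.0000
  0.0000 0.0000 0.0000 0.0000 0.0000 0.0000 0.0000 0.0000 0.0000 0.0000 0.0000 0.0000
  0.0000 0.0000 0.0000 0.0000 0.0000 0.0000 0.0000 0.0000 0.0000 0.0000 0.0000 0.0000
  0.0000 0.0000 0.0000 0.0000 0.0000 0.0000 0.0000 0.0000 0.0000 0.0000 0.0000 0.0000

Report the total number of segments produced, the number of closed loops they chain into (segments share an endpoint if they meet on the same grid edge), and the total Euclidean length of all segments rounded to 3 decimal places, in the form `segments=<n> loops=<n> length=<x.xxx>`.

segments=8 loops=1 length=6.540

cell (0,5): code 0100 → (0.318,6.000)–(1.000,5.230)
cell (0,6): code 1100 → (0.670,7.000)–(0.318,6.000)
cell (0,7): code 1000 → (1.000,7.273)–(0.670,7.000)
cell (1,5): code 0110 → (1.000,5.230)–(2.000,5.388)
cell (1,7): code 1001 → (2.000,7.110)–(1.000,7.273)
cell (2,5): code 0010 → (2.000,5.388)–(2.476,6.000)
cell (2,6): code 0011 → (2.476,6.000)–(2.116,7.000)
cell (2,7): code 0001 → (2.116,7.000)–(2.000,7.110)
total: 8 segments, chained into 1 closed loop(s), length Σ = 6.539927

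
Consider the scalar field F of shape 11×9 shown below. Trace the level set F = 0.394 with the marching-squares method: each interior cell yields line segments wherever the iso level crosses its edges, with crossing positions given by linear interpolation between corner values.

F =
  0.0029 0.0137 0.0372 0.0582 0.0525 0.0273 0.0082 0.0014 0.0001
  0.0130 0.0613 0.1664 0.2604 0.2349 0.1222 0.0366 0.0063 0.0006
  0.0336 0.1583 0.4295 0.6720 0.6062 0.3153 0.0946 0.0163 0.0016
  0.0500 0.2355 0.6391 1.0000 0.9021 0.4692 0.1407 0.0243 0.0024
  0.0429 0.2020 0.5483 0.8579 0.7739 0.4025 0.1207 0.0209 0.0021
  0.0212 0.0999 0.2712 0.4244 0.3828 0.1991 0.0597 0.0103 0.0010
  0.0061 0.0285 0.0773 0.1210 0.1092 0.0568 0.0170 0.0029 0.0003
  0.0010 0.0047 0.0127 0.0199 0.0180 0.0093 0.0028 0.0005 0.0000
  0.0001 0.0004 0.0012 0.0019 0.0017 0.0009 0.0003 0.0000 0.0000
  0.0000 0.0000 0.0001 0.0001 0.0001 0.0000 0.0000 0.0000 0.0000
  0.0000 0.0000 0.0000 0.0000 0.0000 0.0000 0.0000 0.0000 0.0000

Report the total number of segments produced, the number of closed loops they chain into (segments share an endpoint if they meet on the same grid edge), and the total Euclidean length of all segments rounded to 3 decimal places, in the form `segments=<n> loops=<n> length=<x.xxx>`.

cell (1,1): code 0100 → (1.865,2.000)–(2.000,1.869)
cell (1,2): code 1100 → (1.325,3.000)–(1.865,2.000)
cell (1,3): code 1100 → (1.428,4.000)–(1.325,3.000)
cell (1,4): code 1000 → (2.000,4.729)–(1.428,4.000)
cell (2,1): code 0110 → (2.000,1.869)–(3.000,1.393)
cell (2,4): code 1101 → (2.511,5.000)–(2.000,4.729)
cell (2,5): code 1000 → (3.000,5.229)–(2.511,5.000)
cell (3,1): code 0110 → (3.000,1.393)–(4.000,1.554)
cell (3,5): code 1001 → (4.000,5.030)–(3.000,5.229)
cell (4,1): code 0010 → (4.000,1.554)–(4.557,2.000)
cell (4,2): code 0111 → (4.557,2.000)–(5.000,2.802)
cell (4,3): code 1011 → (5.000,3.731)–(4.971,4.000)
cell (4,4): code 0011 → (4.971,4.000)–(4.042,5.000)
cell (4,5): code 0001 → (4.042,5.000)–(4.000,5.030)
cell (5,2): code 0010 → (5.000,2.802)–(5.100,3.000)
cell (5,3): code 0001 → (5.100,3.000)–(5.000,3.731)
total: 16 segments, chained into 1 closed loop(s), length Σ = 11.791705

segments=16 loops=1 length=11.792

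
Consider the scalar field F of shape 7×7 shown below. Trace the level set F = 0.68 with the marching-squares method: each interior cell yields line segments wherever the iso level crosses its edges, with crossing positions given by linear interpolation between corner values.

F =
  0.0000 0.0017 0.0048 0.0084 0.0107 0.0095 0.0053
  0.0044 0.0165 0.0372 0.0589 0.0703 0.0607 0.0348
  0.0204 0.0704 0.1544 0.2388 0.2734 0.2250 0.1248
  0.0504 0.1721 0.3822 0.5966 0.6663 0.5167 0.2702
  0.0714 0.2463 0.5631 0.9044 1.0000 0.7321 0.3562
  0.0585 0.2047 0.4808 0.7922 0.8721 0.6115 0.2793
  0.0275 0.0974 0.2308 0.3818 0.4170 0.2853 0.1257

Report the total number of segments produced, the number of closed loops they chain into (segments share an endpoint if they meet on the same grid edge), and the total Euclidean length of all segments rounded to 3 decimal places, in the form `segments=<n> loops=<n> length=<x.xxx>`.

cell (3,2): code 0100 → (3.271,3.000)–(4.000,2.343)
cell (3,3): code 1100 → (3.041,4.000)–(3.271,3.000)
cell (3,4): code 1100 → (3.758,5.000)–(3.041,4.000)
cell (3,5): code 1000 → (4.000,5.139)–(3.758,5.000)
cell (4,2): code 0110 → (4.000,2.343)–(5.000,2.640)
cell (4,4): code 1011 → (5.000,4.737)–(4.432,5.000)
cell (4,5): code 0001 → (4.432,5.000)–(4.000,5.139)
cell (5,2): code 0010 → (5.000,2.640)–(5.273,3.000)
cell (5,3): code 0011 → (5.273,3.000)–(5.422,4.000)
cell (5,4): code 0001 → (5.422,4.000)–(5.000,4.737)
total: 10 segments, chained into 1 closed loop(s), length Σ = 7.952629

segments=10 loops=1 length=7.953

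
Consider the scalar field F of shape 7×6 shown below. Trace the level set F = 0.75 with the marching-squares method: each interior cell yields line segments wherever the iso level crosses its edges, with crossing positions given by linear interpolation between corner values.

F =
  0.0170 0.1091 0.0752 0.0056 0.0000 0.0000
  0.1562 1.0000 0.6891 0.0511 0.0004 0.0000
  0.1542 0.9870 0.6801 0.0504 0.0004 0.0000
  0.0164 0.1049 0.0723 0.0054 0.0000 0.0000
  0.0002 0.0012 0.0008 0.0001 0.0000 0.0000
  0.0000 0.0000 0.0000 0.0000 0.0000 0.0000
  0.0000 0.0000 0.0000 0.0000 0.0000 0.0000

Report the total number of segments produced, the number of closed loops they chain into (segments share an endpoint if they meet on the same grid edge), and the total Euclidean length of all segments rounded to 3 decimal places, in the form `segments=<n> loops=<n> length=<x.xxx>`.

segments=6 loops=1 length=4.469

cell (0,0): code 0100 → (0.719,1.000)–(1.000,0.704)
cell (0,1): code 1000 → (1.000,1.804)–(0.719,1.000)
cell (1,0): code 0110 → (1.000,0.704)–(2.000,0.715)
cell (1,1): code 1001 → (2.000,1.772)–(1.000,1.804)
cell (2,0): code 0010 → (2.000,0.715)–(2.269,1.000)
cell (2,1): code 0001 → (2.269,1.000)–(2.000,1.772)
total: 6 segments, chained into 1 closed loop(s), length Σ = 4.469344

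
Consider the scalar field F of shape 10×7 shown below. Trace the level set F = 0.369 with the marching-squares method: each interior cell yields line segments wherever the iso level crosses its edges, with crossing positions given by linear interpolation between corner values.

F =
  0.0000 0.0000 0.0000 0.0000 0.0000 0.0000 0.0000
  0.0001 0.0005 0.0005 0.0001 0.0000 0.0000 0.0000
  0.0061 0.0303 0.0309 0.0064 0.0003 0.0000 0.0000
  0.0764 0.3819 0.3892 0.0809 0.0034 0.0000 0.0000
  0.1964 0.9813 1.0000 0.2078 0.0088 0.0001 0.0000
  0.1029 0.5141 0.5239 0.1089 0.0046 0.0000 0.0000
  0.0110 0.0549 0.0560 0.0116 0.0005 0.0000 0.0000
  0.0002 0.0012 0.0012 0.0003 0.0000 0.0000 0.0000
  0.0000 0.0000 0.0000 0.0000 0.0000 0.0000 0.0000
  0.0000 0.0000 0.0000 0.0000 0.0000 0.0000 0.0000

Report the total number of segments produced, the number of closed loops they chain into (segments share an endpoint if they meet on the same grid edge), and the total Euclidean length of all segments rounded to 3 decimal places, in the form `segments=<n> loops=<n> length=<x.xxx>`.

segments=10 loops=1 length=7.770

cell (2,0): code 0100 → (2.963,1.000)–(3.000,0.958)
cell (2,1): code 1100 → (2.944,2.000)–(2.963,1.000)
cell (2,2): code 1000 → (3.000,2.066)–(2.944,2.000)
cell (3,0): code 0110 → (3.000,0.958)–(4.000,0.220)
cell (3,2): code 1001 → (4.000,2.797)–(3.000,2.066)
cell (4,0): code 0110 → (4.000,0.220)–(5.000,0.647)
cell (4,2): code 1001 → (5.000,2.373)–(4.000,2.797)
cell (5,0): code 0010 → (5.000,0.647)–(5.316,1.000)
cell (5,1): code 0011 → (5.316,1.000)–(5.331,2.000)
cell (5,2): code 0001 → (5.331,2.000)–(5.000,2.373)
total: 10 segments, chained into 1 closed loop(s), length Σ = 7.770046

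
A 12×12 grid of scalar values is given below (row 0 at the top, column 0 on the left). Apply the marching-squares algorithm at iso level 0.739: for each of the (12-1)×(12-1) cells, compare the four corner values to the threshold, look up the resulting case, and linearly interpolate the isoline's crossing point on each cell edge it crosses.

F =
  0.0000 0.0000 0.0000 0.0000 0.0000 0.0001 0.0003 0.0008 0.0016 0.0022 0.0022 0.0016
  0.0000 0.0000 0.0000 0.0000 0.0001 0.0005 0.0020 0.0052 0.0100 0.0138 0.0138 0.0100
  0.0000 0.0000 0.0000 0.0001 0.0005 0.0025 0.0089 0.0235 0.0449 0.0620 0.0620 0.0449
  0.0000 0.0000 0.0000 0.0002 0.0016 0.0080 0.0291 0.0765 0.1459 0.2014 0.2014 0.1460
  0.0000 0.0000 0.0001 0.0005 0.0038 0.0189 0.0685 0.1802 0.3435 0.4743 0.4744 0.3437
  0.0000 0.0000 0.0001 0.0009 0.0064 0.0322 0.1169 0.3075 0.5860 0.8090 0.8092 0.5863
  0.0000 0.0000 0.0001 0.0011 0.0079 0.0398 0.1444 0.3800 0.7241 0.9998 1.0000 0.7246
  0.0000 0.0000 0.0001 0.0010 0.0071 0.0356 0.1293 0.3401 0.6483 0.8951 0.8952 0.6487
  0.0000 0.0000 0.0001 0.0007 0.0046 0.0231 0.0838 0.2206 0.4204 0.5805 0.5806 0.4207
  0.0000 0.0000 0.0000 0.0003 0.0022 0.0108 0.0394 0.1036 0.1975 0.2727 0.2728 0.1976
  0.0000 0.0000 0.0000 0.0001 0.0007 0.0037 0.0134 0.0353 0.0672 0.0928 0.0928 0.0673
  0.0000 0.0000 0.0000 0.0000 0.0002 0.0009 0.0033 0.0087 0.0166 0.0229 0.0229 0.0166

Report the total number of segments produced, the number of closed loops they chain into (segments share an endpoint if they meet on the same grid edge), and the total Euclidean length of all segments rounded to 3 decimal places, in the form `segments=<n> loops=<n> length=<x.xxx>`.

cell (4,8): code 0100 → (4.791,9.000)–(5.000,8.686)
cell (4,9): code 1100 → (4.790,10.000)–(4.791,9.000)
cell (4,10): code 1000 → (5.000,10.315)–(4.790,10.000)
cell (5,8): code 0110 → (5.000,8.686)–(6.000,8.054)
cell (5,10): code 1001 → (6.000,10.948)–(5.000,10.315)
cell (6,8): code 0110 → (6.000,8.054)–(7.000,8.368)
cell (6,10): code 1001 → (7.000,10.634)–(6.000,10.948)
cell (7,8): code 0010 → (7.000,8.368)–(7.496,9.000)
cell (7,9): code 0011 → (7.496,9.000)–(7.497,10.000)
cell (7,10): code 0001 → (7.497,10.000)–(7.000,10.634)
total: 10 segments, chained into 1 closed loop(s), length Σ = 8.826980

segments=10 loops=1 length=8.827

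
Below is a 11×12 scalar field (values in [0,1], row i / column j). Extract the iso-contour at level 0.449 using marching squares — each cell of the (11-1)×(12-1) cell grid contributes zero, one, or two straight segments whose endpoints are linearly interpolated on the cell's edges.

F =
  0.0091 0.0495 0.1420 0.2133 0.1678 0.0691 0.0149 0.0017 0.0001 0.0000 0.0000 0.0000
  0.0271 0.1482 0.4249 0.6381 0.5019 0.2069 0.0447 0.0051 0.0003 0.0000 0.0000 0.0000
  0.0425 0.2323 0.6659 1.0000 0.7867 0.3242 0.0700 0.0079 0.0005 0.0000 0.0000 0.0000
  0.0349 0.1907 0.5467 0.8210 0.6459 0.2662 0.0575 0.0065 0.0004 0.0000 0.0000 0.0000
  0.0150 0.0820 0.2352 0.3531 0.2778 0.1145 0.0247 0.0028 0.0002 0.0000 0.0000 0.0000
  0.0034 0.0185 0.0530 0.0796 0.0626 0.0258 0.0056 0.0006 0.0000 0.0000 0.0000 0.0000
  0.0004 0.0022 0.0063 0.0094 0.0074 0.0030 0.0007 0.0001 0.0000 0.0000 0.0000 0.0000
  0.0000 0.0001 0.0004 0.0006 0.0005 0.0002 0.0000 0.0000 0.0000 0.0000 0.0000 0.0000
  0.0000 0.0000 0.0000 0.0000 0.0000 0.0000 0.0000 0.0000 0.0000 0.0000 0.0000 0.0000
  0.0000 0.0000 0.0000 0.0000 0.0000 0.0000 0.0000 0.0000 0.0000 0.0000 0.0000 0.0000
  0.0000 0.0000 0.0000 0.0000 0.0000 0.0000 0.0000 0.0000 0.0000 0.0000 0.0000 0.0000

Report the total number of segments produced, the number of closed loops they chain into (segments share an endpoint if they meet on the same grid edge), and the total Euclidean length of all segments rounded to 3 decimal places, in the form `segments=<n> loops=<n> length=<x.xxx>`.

cell (0,2): code 0100 → (0.555,3.000)–(1.000,2.113)
cell (0,3): code 1100 → (0.842,4.000)–(0.555,3.000)
cell (0,4): code 1000 → (1.000,4.179)–(0.842,4.000)
cell (1,1): code 0100 → (1.100,2.000)–(2.000,1.500)
cell (1,2): code 1110 → (1.000,2.113)–(1.100,2.000)
cell (1,4): code 1001 → (2.000,4.730)–(1.000,4.179)
cell (2,1): code 0110 → (2.000,1.500)–(3.000,1.726)
cell (2,4): code 1001 → (3.000,4.519)–(2.000,4.730)
cell (3,1): code 0010 → (3.000,1.726)–(3.314,2.000)
cell (3,2): code 0011 → (3.314,2.000)–(3.795,3.000)
cell (3,3): code 0011 → (3.795,3.000)–(3.535,4.000)
cell (3,4): code 0001 → (3.535,4.000)–(3.000,4.519)
total: 12 segments, chained into 1 closed loop(s), length Σ = 9.946420

segments=12 loops=1 length=9.946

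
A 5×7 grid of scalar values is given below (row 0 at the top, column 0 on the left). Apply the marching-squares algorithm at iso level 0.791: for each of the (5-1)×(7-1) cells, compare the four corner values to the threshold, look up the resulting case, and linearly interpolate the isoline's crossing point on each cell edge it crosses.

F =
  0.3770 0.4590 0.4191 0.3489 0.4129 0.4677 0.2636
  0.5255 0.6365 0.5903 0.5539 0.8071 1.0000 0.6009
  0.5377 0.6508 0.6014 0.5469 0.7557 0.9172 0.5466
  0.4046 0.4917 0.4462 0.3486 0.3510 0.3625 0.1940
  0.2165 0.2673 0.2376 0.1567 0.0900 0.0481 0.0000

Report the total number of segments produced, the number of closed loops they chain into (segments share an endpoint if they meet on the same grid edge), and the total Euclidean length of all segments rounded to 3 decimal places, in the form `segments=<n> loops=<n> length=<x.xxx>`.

cell (0,3): code 0100 → (0.959,4.000)–(1.000,3.936)
cell (0,4): code 1100 → (0.607,5.000)–(0.959,4.000)
cell (0,5): code 1000 → (1.000,5.524)–(0.607,5.000)
cell (1,3): code 0010 → (1.000,3.936)–(1.313,4.000)
cell (1,4): code 0111 → (1.313,4.000)–(2.000,4.219)
cell (1,5): code 1001 → (2.000,5.341)–(1.000,5.524)
cell (2,4): code 0010 → (2.000,4.219)–(2.228,5.000)
cell (2,5): code 0001 → (2.228,5.000)–(2.000,5.341)
total: 8 segments, chained into 1 closed loop(s), length Σ = 5.070546

segments=8 loops=1 length=5.071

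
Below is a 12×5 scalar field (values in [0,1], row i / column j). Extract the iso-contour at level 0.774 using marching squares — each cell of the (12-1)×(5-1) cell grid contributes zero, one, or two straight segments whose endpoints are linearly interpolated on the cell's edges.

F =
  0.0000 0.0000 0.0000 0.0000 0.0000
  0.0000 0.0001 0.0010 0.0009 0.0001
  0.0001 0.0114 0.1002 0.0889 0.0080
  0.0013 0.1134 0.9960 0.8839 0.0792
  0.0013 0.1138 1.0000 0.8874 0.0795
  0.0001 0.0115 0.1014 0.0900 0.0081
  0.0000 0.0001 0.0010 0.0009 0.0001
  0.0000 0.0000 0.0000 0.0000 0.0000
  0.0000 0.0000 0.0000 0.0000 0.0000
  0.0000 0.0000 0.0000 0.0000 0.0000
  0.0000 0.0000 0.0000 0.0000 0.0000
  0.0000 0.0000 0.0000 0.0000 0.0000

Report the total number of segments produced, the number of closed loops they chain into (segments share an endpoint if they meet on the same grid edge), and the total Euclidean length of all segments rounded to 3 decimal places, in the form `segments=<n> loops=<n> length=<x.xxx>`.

segments=8 loops=1 length=5.117

cell (2,1): code 0100 → (2.752,2.000)–(3.000,1.748)
cell (2,2): code 1100 → (2.862,3.000)–(2.752,2.000)
cell (2,3): code 1000 → (3.000,3.137)–(2.862,3.000)
cell (3,1): code 0110 → (3.000,1.748)–(4.000,1.745)
cell (3,3): code 1001 → (4.000,3.140)–(3.000,3.137)
cell (4,1): code 0010 → (4.000,1.745)–(4.252,2.000)
cell (4,2): code 0011 → (4.252,2.000)–(4.142,3.000)
cell (4,3): code 0001 → (4.142,3.000)–(4.000,3.140)
total: 8 segments, chained into 1 closed loop(s), length Σ = 5.117375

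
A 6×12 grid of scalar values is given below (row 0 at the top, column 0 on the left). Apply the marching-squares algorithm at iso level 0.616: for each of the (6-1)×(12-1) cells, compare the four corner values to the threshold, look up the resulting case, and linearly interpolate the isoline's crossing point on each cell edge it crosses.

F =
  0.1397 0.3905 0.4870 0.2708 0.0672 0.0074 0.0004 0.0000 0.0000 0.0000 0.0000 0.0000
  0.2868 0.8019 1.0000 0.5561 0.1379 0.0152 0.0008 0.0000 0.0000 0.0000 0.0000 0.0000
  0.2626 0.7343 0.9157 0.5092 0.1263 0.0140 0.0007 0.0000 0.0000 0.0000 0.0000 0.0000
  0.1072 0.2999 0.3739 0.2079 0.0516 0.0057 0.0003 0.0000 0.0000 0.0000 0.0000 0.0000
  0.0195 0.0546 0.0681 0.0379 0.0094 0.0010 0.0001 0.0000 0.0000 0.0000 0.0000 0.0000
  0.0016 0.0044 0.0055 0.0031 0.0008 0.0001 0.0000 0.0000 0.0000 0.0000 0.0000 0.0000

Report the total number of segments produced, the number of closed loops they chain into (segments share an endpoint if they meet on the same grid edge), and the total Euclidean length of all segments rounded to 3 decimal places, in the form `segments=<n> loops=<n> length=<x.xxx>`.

cell (0,0): code 0100 → (0.548,1.000)–(1.000,0.639)
cell (0,1): code 1100 → (0.251,2.000)–(0.548,1.000)
cell (0,2): code 1000 → (1.000,2.865)–(0.251,2.000)
cell (1,0): code 0110 → (1.000,0.639)–(2.000,0.749)
cell (1,2): code 1001 → (2.000,2.737)–(1.000,2.865)
cell (2,0): code 0010 → (2.000,0.749)–(2.272,1.000)
cell (2,1): code 0011 → (2.272,1.000)–(2.553,2.000)
cell (2,2): code 0001 → (2.553,2.000)–(2.000,2.737)
total: 8 segments, chained into 1 closed loop(s), length Σ = 7.110127

segments=8 loops=1 length=7.110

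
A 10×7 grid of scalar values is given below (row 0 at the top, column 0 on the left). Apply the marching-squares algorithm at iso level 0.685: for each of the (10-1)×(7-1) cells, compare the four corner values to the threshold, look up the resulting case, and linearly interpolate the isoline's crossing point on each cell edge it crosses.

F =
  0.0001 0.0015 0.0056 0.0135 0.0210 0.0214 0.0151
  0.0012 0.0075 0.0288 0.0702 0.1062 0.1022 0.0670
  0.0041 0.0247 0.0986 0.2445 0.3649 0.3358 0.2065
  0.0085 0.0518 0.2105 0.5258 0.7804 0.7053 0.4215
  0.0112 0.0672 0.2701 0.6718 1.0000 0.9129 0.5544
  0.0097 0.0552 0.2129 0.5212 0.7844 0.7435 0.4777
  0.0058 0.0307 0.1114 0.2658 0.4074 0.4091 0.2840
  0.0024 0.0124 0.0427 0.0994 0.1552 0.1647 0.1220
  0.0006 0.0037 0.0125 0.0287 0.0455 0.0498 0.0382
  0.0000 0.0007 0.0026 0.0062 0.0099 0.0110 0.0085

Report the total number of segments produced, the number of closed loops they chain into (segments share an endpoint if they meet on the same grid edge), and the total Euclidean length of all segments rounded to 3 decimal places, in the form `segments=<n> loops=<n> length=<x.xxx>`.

segments=10 loops=1 length=7.837

cell (2,3): code 0100 → (2.770,4.000)–(3.000,3.625)
cell (2,4): code 1100 → (2.945,5.000)–(2.770,4.000)
cell (2,5): code 1000 → (3.000,5.072)–(2.945,5.000)
cell (3,3): code 0110 → (3.000,3.625)–(4.000,3.040)
cell (3,5): code 1001 → (4.000,5.636)–(3.000,5.072)
cell (4,3): code 0110 → (4.000,3.040)–(5.000,3.622)
cell (4,5): code 1001 → (5.000,5.220)–(4.000,5.636)
cell (5,3): code 0010 → (5.000,3.622)–(5.264,4.000)
cell (5,4): code 0011 → (5.264,4.000)–(5.175,5.000)
cell (5,5): code 0001 → (5.175,5.000)–(5.000,5.220)
total: 10 segments, chained into 1 closed loop(s), length Σ = 7.837228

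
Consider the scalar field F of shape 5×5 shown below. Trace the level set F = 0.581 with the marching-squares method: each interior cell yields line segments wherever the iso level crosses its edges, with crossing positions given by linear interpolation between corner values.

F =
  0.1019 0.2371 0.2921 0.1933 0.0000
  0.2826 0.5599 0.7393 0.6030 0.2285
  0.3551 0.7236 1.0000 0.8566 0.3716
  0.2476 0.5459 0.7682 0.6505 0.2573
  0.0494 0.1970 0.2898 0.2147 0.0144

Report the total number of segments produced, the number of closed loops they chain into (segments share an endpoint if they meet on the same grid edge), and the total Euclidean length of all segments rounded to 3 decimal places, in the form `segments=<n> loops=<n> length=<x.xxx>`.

segments=12 loops=1 length=8.735

cell (0,1): code 0100 → (0.646,2.000)–(1.000,1.118)
cell (0,2): code 1100 → (0.946,3.000)–(0.646,2.000)
cell (0,3): code 1000 → (1.000,3.059)–(0.946,3.000)
cell (1,0): code 0100 → (1.129,1.000)–(2.000,0.613)
cell (1,1): code 1110 → (1.000,1.118)–(1.129,1.000)
cell (1,3): code 1001 → (2.000,3.568)–(1.000,3.059)
cell (2,0): code 0010 → (2.000,0.613)–(2.802,1.000)
cell (2,1): code 0111 → (2.802,1.000)–(3.000,1.158)
cell (2,3): code 1001 → (3.000,3.177)–(2.000,3.568)
cell (3,1): code 0010 → (3.000,1.158)–(3.391,2.000)
cell (3,2): code 0011 → (3.391,2.000)–(3.159,3.000)
cell (3,3): code 0001 → (3.159,3.000)–(3.000,3.177)
total: 12 segments, chained into 1 closed loop(s), length Σ = 8.735291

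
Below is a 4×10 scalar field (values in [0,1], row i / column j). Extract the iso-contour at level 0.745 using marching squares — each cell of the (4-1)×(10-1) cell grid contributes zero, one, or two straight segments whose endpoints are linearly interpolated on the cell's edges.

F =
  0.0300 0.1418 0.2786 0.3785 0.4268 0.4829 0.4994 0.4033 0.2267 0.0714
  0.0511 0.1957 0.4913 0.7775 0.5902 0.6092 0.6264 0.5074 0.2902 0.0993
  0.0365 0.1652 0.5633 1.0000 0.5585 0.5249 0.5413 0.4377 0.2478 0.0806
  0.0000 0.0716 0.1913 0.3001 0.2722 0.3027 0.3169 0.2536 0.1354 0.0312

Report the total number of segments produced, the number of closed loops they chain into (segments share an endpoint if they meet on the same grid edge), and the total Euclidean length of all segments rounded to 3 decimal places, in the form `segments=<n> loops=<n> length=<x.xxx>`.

cell (0,2): code 0100 → (0.919,3.000)–(1.000,2.886)
cell (0,3): code 1000 → (1.000,3.174)–(0.919,3.000)
cell (1,2): code 0110 → (1.000,2.886)–(2.000,2.416)
cell (1,3): code 1001 → (2.000,3.578)–(1.000,3.174)
cell (2,2): code 0010 → (2.000,2.416)–(2.364,3.000)
cell (2,3): code 0001 → (2.364,3.000)–(2.000,3.578)
total: 6 segments, chained into 1 closed loop(s), length Σ = 3.886236

segments=6 loops=1 length=3.886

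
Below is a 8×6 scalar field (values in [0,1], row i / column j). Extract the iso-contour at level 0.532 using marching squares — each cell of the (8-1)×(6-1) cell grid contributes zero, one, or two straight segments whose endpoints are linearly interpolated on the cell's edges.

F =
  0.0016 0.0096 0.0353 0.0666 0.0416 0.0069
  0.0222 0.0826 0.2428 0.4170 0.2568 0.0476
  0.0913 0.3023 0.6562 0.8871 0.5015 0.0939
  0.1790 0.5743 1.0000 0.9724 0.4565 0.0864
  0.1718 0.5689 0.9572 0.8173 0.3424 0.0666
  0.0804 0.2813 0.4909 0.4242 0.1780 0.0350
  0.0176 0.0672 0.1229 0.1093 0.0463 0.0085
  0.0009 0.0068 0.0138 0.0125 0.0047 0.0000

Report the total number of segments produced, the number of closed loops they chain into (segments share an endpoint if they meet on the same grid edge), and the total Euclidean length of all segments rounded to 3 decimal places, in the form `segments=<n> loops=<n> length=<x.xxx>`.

cell (1,1): code 0100 → (1.700,2.000)–(2.000,1.649)
cell (1,2): code 1100 → (1.245,3.000)–(1.700,2.000)
cell (1,3): code 1000 → (2.000,3.921)–(1.245,3.000)
cell (2,0): code 0100 → (2.844,1.000)–(3.000,0.893)
cell (2,1): code 1110 → (2.000,1.649)–(2.844,1.000)
cell (2,3): code 1001 → (3.000,3.854)–(2.000,3.921)
cell (3,0): code 0110 → (3.000,0.893)–(4.000,0.907)
cell (3,3): code 1001 → (4.000,3.601)–(3.000,3.854)
cell (4,0): code 0010 → (4.000,0.907)–(4.128,1.000)
cell (4,1): code 0011 → (4.128,1.000)–(4.912,2.000)
cell (4,2): code 0011 → (4.912,2.000)–(4.726,3.000)
cell (4,3): code 0001 → (4.726,3.000)–(4.000,3.601)
total: 12 segments, chained into 1 closed loop(s), length Σ = 10.427534

segments=12 loops=1 length=10.428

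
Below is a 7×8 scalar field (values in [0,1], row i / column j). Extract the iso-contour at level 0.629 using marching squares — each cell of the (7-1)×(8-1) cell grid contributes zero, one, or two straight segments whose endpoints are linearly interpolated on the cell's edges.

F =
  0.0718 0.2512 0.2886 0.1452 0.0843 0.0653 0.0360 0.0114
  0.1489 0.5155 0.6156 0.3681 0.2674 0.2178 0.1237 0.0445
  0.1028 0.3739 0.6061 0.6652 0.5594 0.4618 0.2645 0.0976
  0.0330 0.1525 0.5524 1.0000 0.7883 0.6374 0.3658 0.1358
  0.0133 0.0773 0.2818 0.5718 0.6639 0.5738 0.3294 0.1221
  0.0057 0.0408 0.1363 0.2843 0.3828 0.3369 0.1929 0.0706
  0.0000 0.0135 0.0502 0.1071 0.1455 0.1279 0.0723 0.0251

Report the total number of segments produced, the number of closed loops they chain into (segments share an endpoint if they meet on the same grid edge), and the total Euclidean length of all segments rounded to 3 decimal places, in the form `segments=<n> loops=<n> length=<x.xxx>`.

cell (1,2): code 0100 → (1.878,3.000)–(2.000,2.387)
cell (1,3): code 1000 → (2.000,3.342)–(1.878,3.000)
cell (2,2): code 0110 → (2.000,2.387)–(3.000,2.171)
cell (2,3): code 1101 → (2.304,4.000)–(2.000,3.342)
cell (2,4): code 1100 → (2.952,5.000)–(2.304,4.000)
cell (2,5): code 1000 → (3.000,5.031)–(2.952,5.000)
cell (3,2): code 0010 → (3.000,2.171)–(3.866,3.000)
cell (3,3): code 0111 → (3.866,3.000)–(4.000,3.621)
cell (3,4): code 1011 → (4.000,4.387)–(3.132,5.000)
cell (3,5): code 0001 → (3.132,5.000)–(3.000,5.031)
cell (4,3): code 0010 → (4.000,3.621)–(4.124,4.000)
cell (4,4): code 0001 → (4.124,4.000)–(4.000,4.387)
total: 12 segments, chained into 1 closed loop(s), length Σ = 7.822036

segments=12 loops=1 length=7.822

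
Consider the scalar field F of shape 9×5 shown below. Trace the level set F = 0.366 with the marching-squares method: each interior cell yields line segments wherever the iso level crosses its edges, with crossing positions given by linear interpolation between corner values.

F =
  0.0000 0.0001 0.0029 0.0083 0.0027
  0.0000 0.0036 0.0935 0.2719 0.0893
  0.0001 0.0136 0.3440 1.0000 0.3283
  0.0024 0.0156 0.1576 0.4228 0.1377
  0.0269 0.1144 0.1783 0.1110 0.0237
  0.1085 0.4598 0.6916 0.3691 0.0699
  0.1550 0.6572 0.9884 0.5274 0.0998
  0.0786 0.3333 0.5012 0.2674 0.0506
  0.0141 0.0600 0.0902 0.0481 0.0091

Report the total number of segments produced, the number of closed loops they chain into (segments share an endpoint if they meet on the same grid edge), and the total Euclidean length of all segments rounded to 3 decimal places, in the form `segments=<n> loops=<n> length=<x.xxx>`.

segments=18 loops=2 length=14.504

cell (1,2): code 0100 → (1.129,3.000)–(2.000,2.034)
cell (1,3): code 1000 → (2.000,3.944)–(1.129,3.000)
cell (2,2): code 0110 → (2.000,2.034)–(3.000,2.786)
cell (2,3): code 1001 → (3.000,3.199)–(2.000,3.944)
cell (3,2): code 0010 → (3.000,2.786)–(3.182,3.000)
cell (3,3): code 0001 → (3.182,3.000)–(3.000,3.199)
cell (4,0): code 0100 → (4.728,1.000)–(5.000,0.733)
cell (4,1): code 1100 → (4.366,2.000)–(4.728,1.000)
cell (4,2): code 1100 → (4.988,3.000)–(4.366,2.000)
cell (4,3): code 1000 → (5.000,3.010)–(4.988,3.000)
cell (5,0): code 0110 → (5.000,0.733)–(6.000,0.420)
cell (5,3): code 1001 → (6.000,3.377)–(5.000,3.010)
cell (6,0): code 0010 → (6.000,0.420)–(6.899,1.000)
cell (6,1): code 0111 → (6.899,1.000)–(7.000,1.195)
cell (6,2): code 1011 → (7.000,2.578)–(6.621,3.000)
cell (6,3): code 0001 → (6.621,3.000)–(6.000,3.377)
cell (7,1): code 0010 → (7.000,1.195)–(7.329,2.000)
cell (7,2): code 0001 → (7.329,2.000)–(7.000,2.578)
total: 18 segments, chained into 2 closed loop(s), length Σ = 14.503685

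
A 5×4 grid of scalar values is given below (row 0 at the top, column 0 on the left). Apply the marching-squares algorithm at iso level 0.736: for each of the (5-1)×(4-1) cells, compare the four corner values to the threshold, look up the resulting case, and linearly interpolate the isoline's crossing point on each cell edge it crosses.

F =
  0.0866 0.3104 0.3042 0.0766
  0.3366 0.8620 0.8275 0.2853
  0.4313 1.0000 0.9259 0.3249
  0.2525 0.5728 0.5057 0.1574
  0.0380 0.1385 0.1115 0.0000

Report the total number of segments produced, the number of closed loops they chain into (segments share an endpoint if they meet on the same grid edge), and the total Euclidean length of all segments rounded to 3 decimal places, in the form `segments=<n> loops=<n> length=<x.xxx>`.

segments=8 loops=1 length=5.949

cell (0,0): code 0100 → (0.772,1.000)–(1.000,0.760)
cell (0,1): code 1100 → (0.825,2.000)–(0.772,1.000)
cell (0,2): code 1000 → (1.000,2.169)–(0.825,2.000)
cell (1,0): code 0110 → (1.000,0.760)–(2.000,0.536)
cell (1,2): code 1001 → (2.000,2.316)–(1.000,2.169)
cell (2,0): code 0010 → (2.000,0.536)–(2.618,1.000)
cell (2,1): code 0011 → (2.618,1.000)–(2.452,2.000)
cell (2,2): code 0001 → (2.452,2.000)–(2.000,2.316)
total: 8 segments, chained into 1 closed loop(s), length Σ = 5.949320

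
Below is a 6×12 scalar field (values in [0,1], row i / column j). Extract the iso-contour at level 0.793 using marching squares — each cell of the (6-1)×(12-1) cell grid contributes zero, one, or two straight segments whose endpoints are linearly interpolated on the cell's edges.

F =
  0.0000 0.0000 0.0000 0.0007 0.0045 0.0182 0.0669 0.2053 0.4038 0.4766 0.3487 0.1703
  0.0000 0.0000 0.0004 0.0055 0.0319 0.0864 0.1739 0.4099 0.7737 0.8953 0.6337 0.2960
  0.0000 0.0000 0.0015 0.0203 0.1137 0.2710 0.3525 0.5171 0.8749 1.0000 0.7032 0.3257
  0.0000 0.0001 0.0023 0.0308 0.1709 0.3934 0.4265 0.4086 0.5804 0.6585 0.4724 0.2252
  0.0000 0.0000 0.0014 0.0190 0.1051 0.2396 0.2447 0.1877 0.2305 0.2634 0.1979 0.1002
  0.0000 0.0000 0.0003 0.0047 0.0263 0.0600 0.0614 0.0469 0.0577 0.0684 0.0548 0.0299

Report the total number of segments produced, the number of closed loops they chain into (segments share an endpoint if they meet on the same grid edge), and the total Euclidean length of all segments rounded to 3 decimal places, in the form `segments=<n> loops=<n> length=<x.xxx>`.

cell (0,8): code 0100 → (0.756,9.000)–(1.000,8.159)
cell (0,9): code 1000 → (1.000,9.391)–(0.756,9.000)
cell (1,7): code 0100 → (1.191,8.000)–(2.000,7.771)
cell (1,8): code 1110 → (1.000,8.159)–(1.191,8.000)
cell (1,9): code 1001 → (2.000,9.697)–(1.000,9.391)
cell (2,7): code 0010 → (2.000,7.771)–(2.278,8.000)
cell (2,8): code 0011 → (2.278,8.000)–(2.606,9.000)
cell (2,9): code 0001 → (2.606,9.000)–(2.000,9.697)
total: 8 segments, chained into 1 closed loop(s), length Σ = 5.808841

segments=8 loops=1 length=5.809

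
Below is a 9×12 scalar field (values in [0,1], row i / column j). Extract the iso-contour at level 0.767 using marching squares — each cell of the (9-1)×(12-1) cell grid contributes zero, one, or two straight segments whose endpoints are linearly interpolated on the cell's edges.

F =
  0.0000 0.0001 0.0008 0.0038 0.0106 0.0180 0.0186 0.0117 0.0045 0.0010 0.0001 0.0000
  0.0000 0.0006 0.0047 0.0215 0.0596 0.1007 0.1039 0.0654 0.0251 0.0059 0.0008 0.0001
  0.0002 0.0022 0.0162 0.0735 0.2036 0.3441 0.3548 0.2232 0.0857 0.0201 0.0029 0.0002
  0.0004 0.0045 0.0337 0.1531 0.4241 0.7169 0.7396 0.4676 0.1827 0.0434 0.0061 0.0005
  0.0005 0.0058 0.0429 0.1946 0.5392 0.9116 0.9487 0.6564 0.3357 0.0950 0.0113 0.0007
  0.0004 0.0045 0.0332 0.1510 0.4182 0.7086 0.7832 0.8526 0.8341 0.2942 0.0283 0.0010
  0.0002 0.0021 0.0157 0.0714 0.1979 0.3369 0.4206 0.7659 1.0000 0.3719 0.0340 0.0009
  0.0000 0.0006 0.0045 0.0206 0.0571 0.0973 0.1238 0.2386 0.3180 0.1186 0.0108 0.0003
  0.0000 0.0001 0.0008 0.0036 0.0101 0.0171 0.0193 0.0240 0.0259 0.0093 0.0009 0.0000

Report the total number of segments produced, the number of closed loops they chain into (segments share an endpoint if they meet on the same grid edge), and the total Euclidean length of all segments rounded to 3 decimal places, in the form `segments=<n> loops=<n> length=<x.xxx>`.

segments=14 loops=1 length=10.662

cell (3,4): code 0100 → (3.257,5.000)–(4.000,4.612)
cell (3,5): code 1100 → (3.131,6.000)–(3.257,5.000)
cell (3,6): code 1000 → (4.000,6.622)–(3.131,6.000)
cell (4,4): code 0010 → (4.000,4.612)–(4.712,5.000)
cell (4,5): code 0111 → (4.712,5.000)–(5.000,5.783)
cell (4,6): code 1101 → (4.564,7.000)–(4.000,6.622)
cell (4,7): code 1100 → (4.865,8.000)–(4.564,7.000)
cell (4,8): code 1000 → (5.000,8.124)–(4.865,8.000)
cell (5,5): code 0010 → (5.000,5.783)–(5.045,6.000)
cell (5,6): code 0011 → (5.045,6.000)–(5.987,7.000)
cell (5,7): code 0111 → (5.987,7.000)–(6.000,7.005)
cell (5,8): code 1001 → (6.000,8.371)–(5.000,8.124)
cell (6,7): code 0010 → (6.000,7.005)–(6.342,8.000)
cell (6,8): code 0001 → (6.342,8.000)–(6.000,8.371)
total: 14 segments, chained into 1 closed loop(s), length Σ = 10.662455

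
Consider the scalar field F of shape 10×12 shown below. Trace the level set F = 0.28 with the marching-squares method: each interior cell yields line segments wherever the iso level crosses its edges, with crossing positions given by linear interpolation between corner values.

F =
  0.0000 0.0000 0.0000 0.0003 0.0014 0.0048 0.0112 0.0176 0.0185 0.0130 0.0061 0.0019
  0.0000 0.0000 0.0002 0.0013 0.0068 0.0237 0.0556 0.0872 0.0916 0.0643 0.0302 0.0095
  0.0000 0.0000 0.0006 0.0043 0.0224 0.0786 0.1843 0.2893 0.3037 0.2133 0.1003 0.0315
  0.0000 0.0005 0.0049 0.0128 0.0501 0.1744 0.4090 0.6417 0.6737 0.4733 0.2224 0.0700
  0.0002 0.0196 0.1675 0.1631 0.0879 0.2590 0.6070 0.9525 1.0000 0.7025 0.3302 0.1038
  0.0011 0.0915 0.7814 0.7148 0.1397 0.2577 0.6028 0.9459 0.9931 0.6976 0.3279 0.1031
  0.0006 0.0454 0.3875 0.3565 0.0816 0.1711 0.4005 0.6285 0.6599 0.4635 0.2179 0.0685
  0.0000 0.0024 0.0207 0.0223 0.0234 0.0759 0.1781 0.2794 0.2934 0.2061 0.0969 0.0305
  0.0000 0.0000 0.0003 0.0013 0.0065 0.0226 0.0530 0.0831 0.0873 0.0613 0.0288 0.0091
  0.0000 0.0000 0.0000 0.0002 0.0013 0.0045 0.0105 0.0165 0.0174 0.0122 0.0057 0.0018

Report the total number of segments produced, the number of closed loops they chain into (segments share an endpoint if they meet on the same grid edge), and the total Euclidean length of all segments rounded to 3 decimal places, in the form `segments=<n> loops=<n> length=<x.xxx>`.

cell (1,6): code 0100 → (1.954,7.000)–(2.000,6.911)
cell (1,7): code 1100 → (1.888,8.000)–(1.954,7.000)
cell (1,8): code 1000 → (2.000,8.262)–(1.888,8.000)
cell (2,5): code 0100 → (2.426,6.000)–(3.000,5.450)
cell (2,6): code 1110 → (2.000,6.911)–(2.426,6.000)
cell (2,8): code 1101 → (2.257,9.000)–(2.000,8.262)
cell (2,9): code 1000 → (3.000,9.770)–(2.257,9.000)
cell (3,5): code 0110 → (3.000,5.450)–(4.000,5.060)
cell (3,9): code 1101 → (3.534,10.000)–(3.000,9.770)
cell (3,10): code 1000 → (4.000,10.222)–(3.534,10.000)
cell (4,1): code 0100 → (4.183,2.000)–(5.000,1.273)
cell (4,2): code 1100 → (4.212,3.000)–(4.183,2.000)
cell (4,3): code 1000 → (5.000,3.756)–(4.212,3.000)
cell (4,5): code 0110 → (4.000,5.060)–(5.000,5.065)
cell (4,10): code 1001 → (5.000,10.213)–(4.000,10.222)
cell (5,1): code 0110 → (5.000,1.273)–(6.000,1.686)
cell (5,3): code 1001 → (6.000,3.278)–(5.000,3.756)
cell (5,5): code 0110 → (5.000,5.065)–(6.000,5.475)
cell (5,9): code 1011 → (6.000,9.747)–(5.435,10.000)
cell (5,10): code 0001 → (5.435,10.000)–(5.000,10.213)
cell (6,1): code 0010 → (6.000,1.686)–(6.293,2.000)
cell (6,2): code 0011 → (6.293,2.000)–(6.229,3.000)
cell (6,3): code 0001 → (6.229,3.000)–(6.000,3.278)
cell (6,5): code 0010 → (6.000,5.475)–(6.542,6.000)
cell (6,6): code 0011 → (6.542,6.000)–(6.998,7.000)
cell (6,7): code 0111 → (6.998,7.000)–(7.000,7.043)
cell (6,8): code 1011 → (7.000,8.153)–(6.713,9.000)
cell (6,9): code 0001 → (6.713,9.000)–(6.000,9.747)
cell (7,7): code 0010 → (7.000,7.043)–(7.065,8.000)
cell (7,8): code 0001 → (7.065,8.000)–(7.000,8.153)
total: 30 segments, chained into 2 closed loop(s), length Σ = 23.511904

segments=30 loops=2 length=23.512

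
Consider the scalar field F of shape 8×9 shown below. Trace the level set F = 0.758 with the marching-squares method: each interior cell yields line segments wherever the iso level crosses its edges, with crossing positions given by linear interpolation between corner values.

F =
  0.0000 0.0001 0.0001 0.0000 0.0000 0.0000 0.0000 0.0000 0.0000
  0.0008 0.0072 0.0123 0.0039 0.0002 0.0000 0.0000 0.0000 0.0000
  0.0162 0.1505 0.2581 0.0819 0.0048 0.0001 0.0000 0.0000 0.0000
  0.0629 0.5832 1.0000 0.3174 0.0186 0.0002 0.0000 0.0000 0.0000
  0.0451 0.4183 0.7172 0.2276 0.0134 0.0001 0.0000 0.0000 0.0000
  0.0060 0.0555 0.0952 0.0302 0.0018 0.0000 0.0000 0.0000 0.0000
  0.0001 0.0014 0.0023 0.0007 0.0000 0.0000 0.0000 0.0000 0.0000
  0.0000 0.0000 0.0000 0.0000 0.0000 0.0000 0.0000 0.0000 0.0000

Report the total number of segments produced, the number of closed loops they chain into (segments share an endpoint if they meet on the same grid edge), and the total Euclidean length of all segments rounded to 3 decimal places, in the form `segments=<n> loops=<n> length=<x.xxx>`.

segments=4 loops=1 length=3.108

cell (2,1): code 0100 → (2.674,2.000)–(3.000,1.419)
cell (2,2): code 1000 → (3.000,2.355)–(2.674,2.000)
cell (3,1): code 0010 → (3.000,1.419)–(3.856,2.000)
cell (3,2): code 0001 → (3.856,2.000)–(3.000,2.355)
total: 4 segments, chained into 1 closed loop(s), length Σ = 3.108095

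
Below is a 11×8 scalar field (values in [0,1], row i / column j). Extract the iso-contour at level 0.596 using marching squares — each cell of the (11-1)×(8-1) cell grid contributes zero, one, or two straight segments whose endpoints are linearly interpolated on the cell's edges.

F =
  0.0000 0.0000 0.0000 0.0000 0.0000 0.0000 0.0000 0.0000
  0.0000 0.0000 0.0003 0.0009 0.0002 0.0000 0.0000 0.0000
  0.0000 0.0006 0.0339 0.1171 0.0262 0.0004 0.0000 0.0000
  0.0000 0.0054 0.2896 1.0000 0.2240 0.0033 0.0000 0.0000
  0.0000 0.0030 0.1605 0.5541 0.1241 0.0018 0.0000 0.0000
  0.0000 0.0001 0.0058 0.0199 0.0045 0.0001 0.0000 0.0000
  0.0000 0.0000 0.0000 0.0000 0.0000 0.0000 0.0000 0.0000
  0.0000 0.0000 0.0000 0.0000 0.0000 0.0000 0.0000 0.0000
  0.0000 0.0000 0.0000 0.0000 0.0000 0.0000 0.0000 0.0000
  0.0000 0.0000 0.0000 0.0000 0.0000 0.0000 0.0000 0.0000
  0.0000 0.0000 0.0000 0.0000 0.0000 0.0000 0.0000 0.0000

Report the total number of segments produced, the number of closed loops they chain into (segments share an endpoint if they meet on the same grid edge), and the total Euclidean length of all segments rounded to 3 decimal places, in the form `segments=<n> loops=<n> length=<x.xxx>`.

cell (2,2): code 0100 → (2.542,3.000)–(3.000,2.431)
cell (2,3): code 1000 → (3.000,3.521)–(2.542,3.000)
cell (3,2): code 0010 → (3.000,2.431)–(3.906,3.000)
cell (3,3): code 0001 → (3.906,3.000)–(3.000,3.521)
total: 4 segments, chained into 1 closed loop(s), length Σ = 3.537738

segments=4 loops=1 length=3.538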